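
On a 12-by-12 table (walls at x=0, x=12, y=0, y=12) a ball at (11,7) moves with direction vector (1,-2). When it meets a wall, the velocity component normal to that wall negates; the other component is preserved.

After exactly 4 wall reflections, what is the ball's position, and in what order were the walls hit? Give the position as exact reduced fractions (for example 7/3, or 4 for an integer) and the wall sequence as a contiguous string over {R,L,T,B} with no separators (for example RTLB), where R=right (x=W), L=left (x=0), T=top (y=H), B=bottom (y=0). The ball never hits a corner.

1. t=1 → R at (12,5); v=(-1,-2)
2. t=5/2 → B at (19/2,0); v=(-1,2)
3. t=6 → T at (7/2,12); v=(-1,-2)
4. t=7/2 → L at (0,5); v=(1,-2)

Final position: (0,5)
Wall sequence: RBTL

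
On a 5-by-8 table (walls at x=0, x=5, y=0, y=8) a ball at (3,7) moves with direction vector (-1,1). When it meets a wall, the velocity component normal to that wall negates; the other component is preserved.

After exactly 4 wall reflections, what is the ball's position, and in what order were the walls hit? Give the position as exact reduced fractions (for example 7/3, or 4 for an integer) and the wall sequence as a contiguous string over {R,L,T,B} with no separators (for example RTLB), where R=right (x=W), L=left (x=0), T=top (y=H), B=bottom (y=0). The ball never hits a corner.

1. t=1 → T at (2,8); v=(-1,-1)
2. t=2 → L at (0,6); v=(1,-1)
3. t=5 → R at (5,1); v=(-1,-1)
4. t=1 → B at (4,0); v=(-1,1)

Final position: (4,0)
Wall sequence: TLRB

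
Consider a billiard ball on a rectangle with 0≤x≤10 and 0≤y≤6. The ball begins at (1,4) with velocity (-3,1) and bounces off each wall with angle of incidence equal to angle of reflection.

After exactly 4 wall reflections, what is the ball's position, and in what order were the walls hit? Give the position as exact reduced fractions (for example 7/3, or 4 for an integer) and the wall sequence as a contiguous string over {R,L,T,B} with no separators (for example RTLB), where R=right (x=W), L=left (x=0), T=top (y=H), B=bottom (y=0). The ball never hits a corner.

1. t=1/3 → L at (0,13/3); v=(3,1)
2. t=5/3 → T at (5,6); v=(3,-1)
3. t=5/3 → R at (10,13/3); v=(-3,-1)
4. t=10/3 → L at (0,1); v=(3,-1)

Final position: (0,1)
Wall sequence: LTRL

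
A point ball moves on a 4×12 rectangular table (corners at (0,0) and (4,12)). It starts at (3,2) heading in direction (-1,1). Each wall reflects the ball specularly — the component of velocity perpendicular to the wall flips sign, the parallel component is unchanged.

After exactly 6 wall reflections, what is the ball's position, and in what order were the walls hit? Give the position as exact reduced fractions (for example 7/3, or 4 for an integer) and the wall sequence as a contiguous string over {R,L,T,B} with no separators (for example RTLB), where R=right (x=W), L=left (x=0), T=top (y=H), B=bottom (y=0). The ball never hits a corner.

Final position: (0,3)
Wall sequence: LRTLRL

1. t=3 → L at (0,5); v=(1,1)
2. t=4 → R at (4,9); v=(-1,1)
3. t=3 → T at (1,12); v=(-1,-1)
4. t=1 → L at (0,11); v=(1,-1)
5. t=4 → R at (4,7); v=(-1,-1)
6. t=4 → L at (0,3); v=(1,-1)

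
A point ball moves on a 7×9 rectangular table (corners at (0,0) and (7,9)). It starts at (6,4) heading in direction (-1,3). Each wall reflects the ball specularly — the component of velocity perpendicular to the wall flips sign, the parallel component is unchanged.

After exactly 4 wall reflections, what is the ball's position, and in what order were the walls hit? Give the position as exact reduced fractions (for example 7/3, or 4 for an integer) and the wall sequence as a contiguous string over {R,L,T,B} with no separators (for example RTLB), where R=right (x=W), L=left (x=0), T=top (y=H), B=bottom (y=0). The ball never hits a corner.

1. t=5/3 → T at (13/3,9); v=(-1,-3)
2. t=3 → B at (4/3,0); v=(-1,3)
3. t=4/3 → L at (0,4); v=(1,3)
4. t=5/3 → T at (5/3,9); v=(1,-3)

Final position: (5/3,9)
Wall sequence: TBLT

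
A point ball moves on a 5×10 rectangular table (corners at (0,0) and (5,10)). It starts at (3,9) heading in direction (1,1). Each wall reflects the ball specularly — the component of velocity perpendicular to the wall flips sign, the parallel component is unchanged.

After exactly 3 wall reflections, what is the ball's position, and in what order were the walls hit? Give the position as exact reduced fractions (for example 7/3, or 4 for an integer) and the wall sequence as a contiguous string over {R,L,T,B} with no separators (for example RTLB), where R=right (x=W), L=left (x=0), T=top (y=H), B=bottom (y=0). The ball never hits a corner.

1. t=1 → T at (4,10); v=(1,-1)
2. t=1 → R at (5,9); v=(-1,-1)
3. t=5 → L at (0,4); v=(1,-1)

Final position: (0,4)
Wall sequence: TRL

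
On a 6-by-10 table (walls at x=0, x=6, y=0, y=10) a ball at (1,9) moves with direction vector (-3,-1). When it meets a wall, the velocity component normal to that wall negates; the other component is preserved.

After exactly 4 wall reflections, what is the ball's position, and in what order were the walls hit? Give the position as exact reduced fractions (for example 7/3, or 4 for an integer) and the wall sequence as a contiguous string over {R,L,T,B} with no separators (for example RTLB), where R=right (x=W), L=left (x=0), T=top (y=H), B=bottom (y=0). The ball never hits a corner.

Final position: (6,8/3)
Wall sequence: LRLR

1. t=1/3 → L at (0,26/3); v=(3,-1)
2. t=2 → R at (6,20/3); v=(-3,-1)
3. t=2 → L at (0,14/3); v=(3,-1)
4. t=2 → R at (6,8/3); v=(-3,-1)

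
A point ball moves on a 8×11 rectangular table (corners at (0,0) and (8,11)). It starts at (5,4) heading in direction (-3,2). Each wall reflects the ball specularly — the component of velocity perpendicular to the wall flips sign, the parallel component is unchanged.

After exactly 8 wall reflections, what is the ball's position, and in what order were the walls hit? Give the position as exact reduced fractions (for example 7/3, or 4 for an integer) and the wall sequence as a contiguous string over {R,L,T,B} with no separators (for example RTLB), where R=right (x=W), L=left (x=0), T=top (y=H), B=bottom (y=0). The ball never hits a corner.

1. t=5/3 → L at (0,22/3); v=(3,2)
2. t=11/6 → T at (11/2,11); v=(3,-2)
3. t=5/6 → R at (8,28/3); v=(-3,-2)
4. t=8/3 → L at (0,4); v=(3,-2)
5. t=2 → B at (6,0); v=(3,2)
6. t=2/3 → R at (8,4/3); v=(-3,2)
7. t=8/3 → L at (0,20/3); v=(3,2)
8. t=13/6 → T at (13/2,11); v=(3,-2)

Final position: (13/2,11)
Wall sequence: LTRLBRLT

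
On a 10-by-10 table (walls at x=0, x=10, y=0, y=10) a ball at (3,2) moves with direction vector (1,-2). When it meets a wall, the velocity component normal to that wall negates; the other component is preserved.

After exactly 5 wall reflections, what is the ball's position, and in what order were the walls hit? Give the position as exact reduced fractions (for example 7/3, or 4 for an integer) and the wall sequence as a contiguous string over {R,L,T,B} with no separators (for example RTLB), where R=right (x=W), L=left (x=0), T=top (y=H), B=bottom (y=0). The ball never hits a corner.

Final position: (1,10)
Wall sequence: BTRBT

1. t=1 → B at (4,0); v=(1,2)
2. t=5 → T at (9,10); v=(1,-2)
3. t=1 → R at (10,8); v=(-1,-2)
4. t=4 → B at (6,0); v=(-1,2)
5. t=5 → T at (1,10); v=(-1,-2)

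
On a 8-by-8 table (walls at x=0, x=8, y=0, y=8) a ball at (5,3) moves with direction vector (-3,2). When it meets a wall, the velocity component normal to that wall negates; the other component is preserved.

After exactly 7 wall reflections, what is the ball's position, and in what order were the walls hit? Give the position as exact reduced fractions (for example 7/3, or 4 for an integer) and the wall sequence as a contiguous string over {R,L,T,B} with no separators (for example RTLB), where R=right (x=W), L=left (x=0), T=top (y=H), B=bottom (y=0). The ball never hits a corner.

Final position: (11/2,8)
Wall sequence: LTRBLRT

1. t=5/3 → L at (0,19/3); v=(3,2)
2. t=5/6 → T at (5/2,8); v=(3,-2)
3. t=11/6 → R at (8,13/3); v=(-3,-2)
4. t=13/6 → B at (3/2,0); v=(-3,2)
5. t=1/2 → L at (0,1); v=(3,2)
6. t=8/3 → R at (8,19/3); v=(-3,2)
7. t=5/6 → T at (11/2,8); v=(-3,-2)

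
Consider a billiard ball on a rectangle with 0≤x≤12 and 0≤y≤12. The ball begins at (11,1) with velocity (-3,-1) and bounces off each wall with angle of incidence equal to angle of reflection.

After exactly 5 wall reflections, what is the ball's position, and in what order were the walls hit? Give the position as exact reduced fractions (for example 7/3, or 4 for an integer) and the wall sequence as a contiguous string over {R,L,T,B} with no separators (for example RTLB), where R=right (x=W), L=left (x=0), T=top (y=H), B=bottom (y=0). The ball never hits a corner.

1. t=1 → B at (8,0); v=(-3,1)
2. t=8/3 → L at (0,8/3); v=(3,1)
3. t=4 → R at (12,20/3); v=(-3,1)
4. t=4 → L at (0,32/3); v=(3,1)
5. t=4/3 → T at (4,12); v=(3,-1)

Final position: (4,12)
Wall sequence: BLRLT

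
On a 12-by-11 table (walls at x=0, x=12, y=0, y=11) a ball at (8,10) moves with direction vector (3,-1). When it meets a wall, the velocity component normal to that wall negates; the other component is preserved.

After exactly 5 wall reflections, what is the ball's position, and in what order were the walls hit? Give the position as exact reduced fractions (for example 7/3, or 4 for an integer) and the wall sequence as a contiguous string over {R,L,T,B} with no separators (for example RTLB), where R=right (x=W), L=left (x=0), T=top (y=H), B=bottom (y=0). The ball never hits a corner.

1. t=4/3 → R at (12,26/3); v=(-3,-1)
2. t=4 → L at (0,14/3); v=(3,-1)
3. t=4 → R at (12,2/3); v=(-3,-1)
4. t=2/3 → B at (10,0); v=(-3,1)
5. t=10/3 → L at (0,10/3); v=(3,1)

Final position: (0,10/3)
Wall sequence: RLRBL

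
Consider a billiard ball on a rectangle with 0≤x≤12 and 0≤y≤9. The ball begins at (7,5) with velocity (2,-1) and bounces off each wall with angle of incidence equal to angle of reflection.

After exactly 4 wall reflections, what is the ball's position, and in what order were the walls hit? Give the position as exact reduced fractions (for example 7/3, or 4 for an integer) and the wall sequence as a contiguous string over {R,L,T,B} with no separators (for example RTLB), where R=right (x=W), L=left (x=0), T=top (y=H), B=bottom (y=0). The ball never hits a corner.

Final position: (11,9)
Wall sequence: RBLT

1. t=5/2 → R at (12,5/2); v=(-2,-1)
2. t=5/2 → B at (7,0); v=(-2,1)
3. t=7/2 → L at (0,7/2); v=(2,1)
4. t=11/2 → T at (11,9); v=(2,-1)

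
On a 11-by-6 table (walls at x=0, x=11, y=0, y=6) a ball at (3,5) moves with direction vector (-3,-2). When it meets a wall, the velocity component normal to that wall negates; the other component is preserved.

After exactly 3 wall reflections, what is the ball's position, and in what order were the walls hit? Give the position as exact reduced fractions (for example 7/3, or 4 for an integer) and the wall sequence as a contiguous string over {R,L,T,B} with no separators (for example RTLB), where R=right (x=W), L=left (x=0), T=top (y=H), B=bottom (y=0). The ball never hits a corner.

Final position: (11,13/3)
Wall sequence: LBR

1. t=1 → L at (0,3); v=(3,-2)
2. t=3/2 → B at (9/2,0); v=(3,2)
3. t=13/6 → R at (11,13/3); v=(-3,2)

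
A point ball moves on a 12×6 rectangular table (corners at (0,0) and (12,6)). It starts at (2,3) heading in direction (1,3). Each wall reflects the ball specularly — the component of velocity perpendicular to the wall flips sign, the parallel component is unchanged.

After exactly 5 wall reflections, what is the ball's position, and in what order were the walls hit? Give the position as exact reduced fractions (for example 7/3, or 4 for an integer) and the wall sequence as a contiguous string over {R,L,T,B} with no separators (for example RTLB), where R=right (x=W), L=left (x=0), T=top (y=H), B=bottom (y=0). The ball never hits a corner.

Final position: (11,6)
Wall sequence: TBTBT

1. t=1 → T at (3,6); v=(1,-3)
2. t=2 → B at (5,0); v=(1,3)
3. t=2 → T at (7,6); v=(1,-3)
4. t=2 → B at (9,0); v=(1,3)
5. t=2 → T at (11,6); v=(1,-3)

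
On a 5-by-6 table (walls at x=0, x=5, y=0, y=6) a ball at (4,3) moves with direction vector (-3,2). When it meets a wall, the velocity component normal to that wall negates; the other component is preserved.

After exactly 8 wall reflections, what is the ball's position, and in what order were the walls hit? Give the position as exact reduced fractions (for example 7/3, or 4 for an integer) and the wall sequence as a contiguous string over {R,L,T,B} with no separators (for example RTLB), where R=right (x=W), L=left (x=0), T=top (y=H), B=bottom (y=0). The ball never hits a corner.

1. t=4/3 → L at (0,17/3); v=(3,2)
2. t=1/6 → T at (1/2,6); v=(3,-2)
3. t=3/2 → R at (5,3); v=(-3,-2)
4. t=3/2 → B at (1/2,0); v=(-3,2)
5. t=1/6 → L at (0,1/3); v=(3,2)
6. t=5/3 → R at (5,11/3); v=(-3,2)
7. t=7/6 → T at (3/2,6); v=(-3,-2)
8. t=1/2 → L at (0,5); v=(3,-2)

Final position: (0,5)
Wall sequence: LTRBLRTL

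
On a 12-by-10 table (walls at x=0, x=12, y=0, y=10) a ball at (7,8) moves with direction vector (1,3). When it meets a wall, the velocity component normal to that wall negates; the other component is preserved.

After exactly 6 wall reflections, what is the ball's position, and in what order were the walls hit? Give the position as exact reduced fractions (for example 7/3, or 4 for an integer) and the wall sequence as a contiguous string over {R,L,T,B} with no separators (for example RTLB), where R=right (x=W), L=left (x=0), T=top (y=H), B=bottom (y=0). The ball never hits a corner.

1. t=2/3 → T at (23/3,10); v=(1,-3)
2. t=10/3 → B at (11,0); v=(1,3)
3. t=1 → R at (12,3); v=(-1,3)
4. t=7/3 → T at (29/3,10); v=(-1,-3)
5. t=10/3 → B at (19/3,0); v=(-1,3)
6. t=10/3 → T at (3,10); v=(-1,-3)

Final position: (3,10)
Wall sequence: TBRTBT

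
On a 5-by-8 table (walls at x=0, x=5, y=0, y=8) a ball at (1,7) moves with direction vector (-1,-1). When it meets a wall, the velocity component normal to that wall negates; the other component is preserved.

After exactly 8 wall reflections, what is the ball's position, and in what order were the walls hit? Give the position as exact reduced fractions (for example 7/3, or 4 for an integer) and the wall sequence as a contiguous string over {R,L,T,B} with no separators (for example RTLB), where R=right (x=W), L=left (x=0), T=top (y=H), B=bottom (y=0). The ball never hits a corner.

Final position: (2,0)
Wall sequence: LRBLTRLB

1. t=1 → L at (0,6); v=(1,-1)
2. t=5 → R at (5,1); v=(-1,-1)
3. t=1 → B at (4,0); v=(-1,1)
4. t=4 → L at (0,4); v=(1,1)
5. t=4 → T at (4,8); v=(1,-1)
6. t=1 → R at (5,7); v=(-1,-1)
7. t=5 → L at (0,2); v=(1,-1)
8. t=2 → B at (2,0); v=(1,1)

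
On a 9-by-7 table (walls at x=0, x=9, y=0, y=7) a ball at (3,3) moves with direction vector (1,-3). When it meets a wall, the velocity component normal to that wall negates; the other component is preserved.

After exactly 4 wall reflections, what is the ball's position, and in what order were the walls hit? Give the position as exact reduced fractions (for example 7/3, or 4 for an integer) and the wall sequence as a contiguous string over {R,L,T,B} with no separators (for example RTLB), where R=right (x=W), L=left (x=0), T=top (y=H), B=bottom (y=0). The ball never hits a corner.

1. t=1 → B at (4,0); v=(1,3)
2. t=7/3 → T at (19/3,7); v=(1,-3)
3. t=7/3 → B at (26/3,0); v=(1,3)
4. t=1/3 → R at (9,1); v=(-1,3)

Final position: (9,1)
Wall sequence: BTBR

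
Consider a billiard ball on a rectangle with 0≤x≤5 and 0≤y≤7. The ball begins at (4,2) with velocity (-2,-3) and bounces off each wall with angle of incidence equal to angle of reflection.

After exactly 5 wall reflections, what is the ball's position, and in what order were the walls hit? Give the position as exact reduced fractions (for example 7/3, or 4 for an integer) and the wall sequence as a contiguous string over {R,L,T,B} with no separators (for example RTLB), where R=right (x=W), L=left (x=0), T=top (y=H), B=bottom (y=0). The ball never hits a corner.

Final position: (10/3,0)
Wall sequence: BLTRB

1. t=2/3 → B at (8/3,0); v=(-2,3)
2. t=4/3 → L at (0,4); v=(2,3)
3. t=1 → T at (2,7); v=(2,-3)
4. t=3/2 → R at (5,5/2); v=(-2,-3)
5. t=5/6 → B at (10/3,0); v=(-2,3)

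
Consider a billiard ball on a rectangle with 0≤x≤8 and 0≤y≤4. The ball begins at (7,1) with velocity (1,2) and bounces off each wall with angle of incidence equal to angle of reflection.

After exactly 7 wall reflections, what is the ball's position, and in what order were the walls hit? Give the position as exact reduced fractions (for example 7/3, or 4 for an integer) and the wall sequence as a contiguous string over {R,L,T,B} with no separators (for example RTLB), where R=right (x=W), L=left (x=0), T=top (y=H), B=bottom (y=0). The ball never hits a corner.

Final position: (1/2,4)
Wall sequence: RTBTBLT

1. t=1 → R at (8,3); v=(-1,2)
2. t=1/2 → T at (15/2,4); v=(-1,-2)
3. t=2 → B at (11/2,0); v=(-1,2)
4. t=2 → T at (7/2,4); v=(-1,-2)
5. t=2 → B at (3/2,0); v=(-1,2)
6. t=3/2 → L at (0,3); v=(1,2)
7. t=1/2 → T at (1/2,4); v=(1,-2)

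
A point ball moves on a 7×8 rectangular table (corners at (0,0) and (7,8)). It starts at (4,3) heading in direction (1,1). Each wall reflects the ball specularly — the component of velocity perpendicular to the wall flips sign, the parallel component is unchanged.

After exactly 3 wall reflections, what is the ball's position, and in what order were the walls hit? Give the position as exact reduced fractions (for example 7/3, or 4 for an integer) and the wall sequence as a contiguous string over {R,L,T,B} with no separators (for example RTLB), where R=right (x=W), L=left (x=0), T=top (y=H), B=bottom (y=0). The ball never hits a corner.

Final position: (0,3)
Wall sequence: RTL

1. t=3 → R at (7,6); v=(-1,1)
2. t=2 → T at (5,8); v=(-1,-1)
3. t=5 → L at (0,3); v=(1,-1)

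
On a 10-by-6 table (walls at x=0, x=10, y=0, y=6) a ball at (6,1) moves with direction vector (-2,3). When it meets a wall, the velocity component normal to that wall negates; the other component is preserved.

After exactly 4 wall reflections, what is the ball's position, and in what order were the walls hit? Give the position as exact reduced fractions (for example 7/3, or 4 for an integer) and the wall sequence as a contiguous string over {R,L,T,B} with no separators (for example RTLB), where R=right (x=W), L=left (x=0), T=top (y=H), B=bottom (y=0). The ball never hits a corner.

Final position: (16/3,6)
Wall sequence: TLBT

1. t=5/3 → T at (8/3,6); v=(-2,-3)
2. t=4/3 → L at (0,2); v=(2,-3)
3. t=2/3 → B at (4/3,0); v=(2,3)
4. t=2 → T at (16/3,6); v=(2,-3)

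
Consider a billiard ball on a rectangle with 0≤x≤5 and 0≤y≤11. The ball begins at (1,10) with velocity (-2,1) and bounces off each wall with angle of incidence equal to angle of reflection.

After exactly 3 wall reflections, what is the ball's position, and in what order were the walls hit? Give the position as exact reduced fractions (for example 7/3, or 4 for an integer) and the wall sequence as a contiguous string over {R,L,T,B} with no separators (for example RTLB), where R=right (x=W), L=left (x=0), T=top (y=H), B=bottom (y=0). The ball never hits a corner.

1. t=1/2 → L at (0,21/2); v=(2,1)
2. t=1/2 → T at (1,11); v=(2,-1)
3. t=2 → R at (5,9); v=(-2,-1)

Final position: (5,9)
Wall sequence: LTR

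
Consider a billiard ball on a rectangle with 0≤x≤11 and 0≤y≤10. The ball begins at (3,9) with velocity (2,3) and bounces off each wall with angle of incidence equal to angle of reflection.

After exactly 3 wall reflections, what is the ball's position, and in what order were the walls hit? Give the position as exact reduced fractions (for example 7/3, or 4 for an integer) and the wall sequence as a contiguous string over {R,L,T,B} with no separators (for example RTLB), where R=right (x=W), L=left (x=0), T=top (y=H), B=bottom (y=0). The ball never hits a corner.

Final position: (11,1)
Wall sequence: TBR

1. t=1/3 → T at (11/3,10); v=(2,-3)
2. t=10/3 → B at (31/3,0); v=(2,3)
3. t=1/3 → R at (11,1); v=(-2,3)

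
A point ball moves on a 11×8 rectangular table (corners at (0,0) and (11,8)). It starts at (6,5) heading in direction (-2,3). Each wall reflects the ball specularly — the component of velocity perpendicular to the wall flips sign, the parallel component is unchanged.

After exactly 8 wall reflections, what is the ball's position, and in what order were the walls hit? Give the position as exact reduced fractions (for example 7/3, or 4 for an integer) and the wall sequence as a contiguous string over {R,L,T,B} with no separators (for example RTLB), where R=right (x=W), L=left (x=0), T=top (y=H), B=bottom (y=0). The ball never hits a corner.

1. t=1 → T at (4,8); v=(-2,-3)
2. t=2 → L at (0,2); v=(2,-3)
3. t=2/3 → B at (4/3,0); v=(2,3)
4. t=8/3 → T at (20/3,8); v=(2,-3)
5. t=13/6 → R at (11,3/2); v=(-2,-3)
6. t=1/2 → B at (10,0); v=(-2,3)
7. t=8/3 → T at (14/3,8); v=(-2,-3)
8. t=7/3 → L at (0,1); v=(2,-3)

Final position: (0,1)
Wall sequence: TLBTRBTL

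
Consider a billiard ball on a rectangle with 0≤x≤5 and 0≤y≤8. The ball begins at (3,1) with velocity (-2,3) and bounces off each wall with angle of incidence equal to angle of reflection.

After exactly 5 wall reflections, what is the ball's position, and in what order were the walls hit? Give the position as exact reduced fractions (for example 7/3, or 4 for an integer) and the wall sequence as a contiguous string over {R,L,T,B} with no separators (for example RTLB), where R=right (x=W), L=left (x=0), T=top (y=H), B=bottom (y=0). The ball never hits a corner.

Final position: (0,9/2)
Wall sequence: LTRBL

1. t=3/2 → L at (0,11/2); v=(2,3)
2. t=5/6 → T at (5/3,8); v=(2,-3)
3. t=5/3 → R at (5,3); v=(-2,-3)
4. t=1 → B at (3,0); v=(-2,3)
5. t=3/2 → L at (0,9/2); v=(2,3)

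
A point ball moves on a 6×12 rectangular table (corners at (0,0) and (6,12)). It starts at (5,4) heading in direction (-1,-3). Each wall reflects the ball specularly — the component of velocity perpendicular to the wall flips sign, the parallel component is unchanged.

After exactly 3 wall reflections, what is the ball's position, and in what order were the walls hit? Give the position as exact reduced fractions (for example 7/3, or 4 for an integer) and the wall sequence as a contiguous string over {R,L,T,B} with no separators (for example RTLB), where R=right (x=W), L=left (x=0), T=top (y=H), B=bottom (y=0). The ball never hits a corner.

1. t=4/3 → B at (11/3,0); v=(-1,3)
2. t=11/3 → L at (0,11); v=(1,3)
3. t=1/3 → T at (1/3,12); v=(1,-3)

Final position: (1/3,12)
Wall sequence: BLT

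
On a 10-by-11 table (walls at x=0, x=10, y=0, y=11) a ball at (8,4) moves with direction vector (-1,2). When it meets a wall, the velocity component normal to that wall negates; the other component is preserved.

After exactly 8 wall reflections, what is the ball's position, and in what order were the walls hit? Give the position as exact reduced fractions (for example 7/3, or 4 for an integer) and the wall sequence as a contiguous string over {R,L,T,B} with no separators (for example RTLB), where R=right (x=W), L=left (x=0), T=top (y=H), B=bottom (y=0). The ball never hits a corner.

1. t=7/2 → T at (9/2,11); v=(-1,-2)
2. t=9/2 → L at (0,2); v=(1,-2)
3. t=1 → B at (1,0); v=(1,2)
4. t=11/2 → T at (13/2,11); v=(1,-2)
5. t=7/2 → R at (10,4); v=(-1,-2)
6. t=2 → B at (8,0); v=(-1,2)
7. t=11/2 → T at (5/2,11); v=(-1,-2)
8. t=5/2 → L at (0,6); v=(1,-2)

Final position: (0,6)
Wall sequence: TLBTRBTL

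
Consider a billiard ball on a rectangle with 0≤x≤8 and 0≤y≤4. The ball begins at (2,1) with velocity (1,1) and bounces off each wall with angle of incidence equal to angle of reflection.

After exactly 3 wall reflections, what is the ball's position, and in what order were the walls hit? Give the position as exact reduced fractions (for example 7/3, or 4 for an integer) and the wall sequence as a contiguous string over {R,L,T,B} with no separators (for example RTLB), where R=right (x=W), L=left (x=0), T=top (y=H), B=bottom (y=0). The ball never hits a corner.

1. t=3 → T at (5,4); v=(1,-1)
2. t=3 → R at (8,1); v=(-1,-1)
3. t=1 → B at (7,0); v=(-1,1)

Final position: (7,0)
Wall sequence: TRB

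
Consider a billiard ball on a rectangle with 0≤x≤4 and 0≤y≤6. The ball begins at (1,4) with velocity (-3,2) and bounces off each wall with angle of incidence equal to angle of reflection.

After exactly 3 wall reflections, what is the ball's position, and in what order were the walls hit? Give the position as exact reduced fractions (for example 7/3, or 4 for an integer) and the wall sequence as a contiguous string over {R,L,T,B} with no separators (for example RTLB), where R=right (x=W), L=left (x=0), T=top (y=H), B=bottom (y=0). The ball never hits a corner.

1. t=1/3 → L at (0,14/3); v=(3,2)
2. t=2/3 → T at (2,6); v=(3,-2)
3. t=2/3 → R at (4,14/3); v=(-3,-2)

Final position: (4,14/3)
Wall sequence: LTR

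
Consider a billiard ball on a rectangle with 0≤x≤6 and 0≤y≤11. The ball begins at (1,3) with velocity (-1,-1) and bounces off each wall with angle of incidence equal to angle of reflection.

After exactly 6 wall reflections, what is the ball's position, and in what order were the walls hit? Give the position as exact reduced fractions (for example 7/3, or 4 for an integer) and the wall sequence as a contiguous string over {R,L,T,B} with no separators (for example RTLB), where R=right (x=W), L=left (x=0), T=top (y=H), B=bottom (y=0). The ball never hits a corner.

Final position: (6,6)
Wall sequence: LBRLTR

1. t=1 → L at (0,2); v=(1,-1)
2. t=2 → B at (2,0); v=(1,1)
3. t=4 → R at (6,4); v=(-1,1)
4. t=6 → L at (0,10); v=(1,1)
5. t=1 → T at (1,11); v=(1,-1)
6. t=5 → R at (6,6); v=(-1,-1)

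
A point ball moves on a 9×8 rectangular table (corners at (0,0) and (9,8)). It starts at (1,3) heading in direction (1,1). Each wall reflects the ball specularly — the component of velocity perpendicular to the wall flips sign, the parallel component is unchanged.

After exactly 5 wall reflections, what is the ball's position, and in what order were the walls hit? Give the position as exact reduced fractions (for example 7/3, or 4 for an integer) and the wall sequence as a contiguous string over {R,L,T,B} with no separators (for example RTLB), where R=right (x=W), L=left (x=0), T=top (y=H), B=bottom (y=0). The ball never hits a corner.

1. t=5 → T at (6,8); v=(1,-1)
2. t=3 → R at (9,5); v=(-1,-1)
3. t=5 → B at (4,0); v=(-1,1)
4. t=4 → L at (0,4); v=(1,1)
5. t=4 → T at (4,8); v=(1,-1)

Final position: (4,8)
Wall sequence: TRBLT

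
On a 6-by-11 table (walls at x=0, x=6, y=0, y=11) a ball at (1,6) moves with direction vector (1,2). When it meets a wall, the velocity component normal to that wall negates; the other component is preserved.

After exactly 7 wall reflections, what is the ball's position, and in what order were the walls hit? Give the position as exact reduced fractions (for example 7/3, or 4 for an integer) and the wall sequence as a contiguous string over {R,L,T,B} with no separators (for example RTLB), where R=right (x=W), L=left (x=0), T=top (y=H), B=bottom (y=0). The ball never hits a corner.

Final position: (4,0)
Wall sequence: TRBLTRB

1. t=5/2 → T at (7/2,11); v=(1,-2)
2. t=5/2 → R at (6,6); v=(-1,-2)
3. t=3 → B at (3,0); v=(-1,2)
4. t=3 → L at (0,6); v=(1,2)
5. t=5/2 → T at (5/2,11); v=(1,-2)
6. t=7/2 → R at (6,4); v=(-1,-2)
7. t=2 → B at (4,0); v=(-1,2)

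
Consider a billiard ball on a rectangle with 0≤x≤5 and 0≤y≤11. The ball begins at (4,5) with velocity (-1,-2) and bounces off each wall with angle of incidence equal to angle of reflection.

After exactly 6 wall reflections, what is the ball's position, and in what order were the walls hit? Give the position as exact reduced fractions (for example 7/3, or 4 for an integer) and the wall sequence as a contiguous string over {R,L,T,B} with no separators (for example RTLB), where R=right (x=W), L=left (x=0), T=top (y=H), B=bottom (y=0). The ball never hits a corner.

1. t=5/2 → B at (3/2,0); v=(-1,2)
2. t=3/2 → L at (0,3); v=(1,2)
3. t=4 → T at (4,11); v=(1,-2)
4. t=1 → R at (5,9); v=(-1,-2)
5. t=9/2 → B at (1/2,0); v=(-1,2)
6. t=1/2 → L at (0,1); v=(1,2)

Final position: (0,1)
Wall sequence: BLTRBL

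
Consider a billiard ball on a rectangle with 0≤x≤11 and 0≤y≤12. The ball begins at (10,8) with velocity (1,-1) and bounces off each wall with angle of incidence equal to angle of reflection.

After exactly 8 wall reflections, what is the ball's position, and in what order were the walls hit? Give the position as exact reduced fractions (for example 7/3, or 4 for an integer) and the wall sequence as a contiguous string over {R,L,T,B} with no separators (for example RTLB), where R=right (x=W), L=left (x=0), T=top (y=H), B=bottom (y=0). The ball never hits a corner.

1. t=1 → R at (11,7); v=(-1,-1)
2. t=7 → B at (4,0); v=(-1,1)
3. t=4 → L at (0,4); v=(1,1)
4. t=8 → T at (8,12); v=(1,-1)
5. t=3 → R at (11,9); v=(-1,-1)
6. t=9 → B at (2,0); v=(-1,1)
7. t=2 → L at (0,2); v=(1,1)
8. t=10 → T at (10,12); v=(1,-1)

Final position: (10,12)
Wall sequence: RBLTRBLT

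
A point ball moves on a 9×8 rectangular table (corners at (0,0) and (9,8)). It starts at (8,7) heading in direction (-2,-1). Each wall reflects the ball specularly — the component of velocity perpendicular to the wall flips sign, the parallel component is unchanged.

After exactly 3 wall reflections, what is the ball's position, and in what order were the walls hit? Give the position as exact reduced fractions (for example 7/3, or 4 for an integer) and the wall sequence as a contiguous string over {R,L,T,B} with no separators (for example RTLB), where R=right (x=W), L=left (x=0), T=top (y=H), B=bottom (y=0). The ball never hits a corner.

1. t=4 → L at (0,3); v=(2,-1)
2. t=3 → B at (6,0); v=(2,1)
3. t=3/2 → R at (9,3/2); v=(-2,1)

Final position: (9,3/2)
Wall sequence: LBR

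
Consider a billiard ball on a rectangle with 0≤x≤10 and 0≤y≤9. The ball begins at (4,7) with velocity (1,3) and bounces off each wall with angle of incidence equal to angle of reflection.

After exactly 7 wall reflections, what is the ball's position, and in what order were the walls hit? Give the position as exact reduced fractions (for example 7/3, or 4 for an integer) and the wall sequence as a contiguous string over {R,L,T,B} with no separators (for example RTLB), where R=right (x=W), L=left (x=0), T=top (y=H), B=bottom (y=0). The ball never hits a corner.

Final position: (1/3,0)
Wall sequence: TBRTBTB

1. t=2/3 → T at (14/3,9); v=(1,-3)
2. t=3 → B at (23/3,0); v=(1,3)
3. t=7/3 → R at (10,7); v=(-1,3)
4. t=2/3 → T at (28/3,9); v=(-1,-3)
5. t=3 → B at (19/3,0); v=(-1,3)
6. t=3 → T at (10/3,9); v=(-1,-3)
7. t=3 → B at (1/3,0); v=(-1,3)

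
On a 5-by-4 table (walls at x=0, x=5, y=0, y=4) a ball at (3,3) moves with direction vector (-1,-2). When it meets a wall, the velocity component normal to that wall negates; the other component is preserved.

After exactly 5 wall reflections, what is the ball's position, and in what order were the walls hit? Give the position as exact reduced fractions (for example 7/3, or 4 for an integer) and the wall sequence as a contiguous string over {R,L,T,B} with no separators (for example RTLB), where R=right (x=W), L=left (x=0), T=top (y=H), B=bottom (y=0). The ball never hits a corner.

Final position: (9/2,4)
Wall sequence: BLTBT

1. t=3/2 → B at (3/2,0); v=(-1,2)
2. t=3/2 → L at (0,3); v=(1,2)
3. t=1/2 → T at (1/2,4); v=(1,-2)
4. t=2 → B at (5/2,0); v=(1,2)
5. t=2 → T at (9/2,4); v=(1,-2)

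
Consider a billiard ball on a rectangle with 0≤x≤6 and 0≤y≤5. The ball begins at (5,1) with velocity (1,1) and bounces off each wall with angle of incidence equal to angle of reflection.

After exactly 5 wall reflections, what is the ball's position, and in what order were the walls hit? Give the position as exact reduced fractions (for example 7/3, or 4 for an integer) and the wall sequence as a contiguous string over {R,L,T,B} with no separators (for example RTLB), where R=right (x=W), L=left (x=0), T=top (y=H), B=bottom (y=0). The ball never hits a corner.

Final position: (6,4)
Wall sequence: RTLBR

1. t=1 → R at (6,2); v=(-1,1)
2. t=3 → T at (3,5); v=(-1,-1)
3. t=3 → L at (0,2); v=(1,-1)
4. t=2 → B at (2,0); v=(1,1)
5. t=4 → R at (6,4); v=(-1,1)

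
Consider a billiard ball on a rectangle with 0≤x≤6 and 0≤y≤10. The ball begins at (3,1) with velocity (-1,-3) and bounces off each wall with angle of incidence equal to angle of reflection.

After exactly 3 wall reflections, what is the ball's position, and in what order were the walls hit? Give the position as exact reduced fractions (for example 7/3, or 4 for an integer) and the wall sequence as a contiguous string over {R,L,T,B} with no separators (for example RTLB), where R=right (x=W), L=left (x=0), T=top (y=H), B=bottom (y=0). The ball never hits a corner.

1. t=1/3 → B at (8/3,0); v=(-1,3)
2. t=8/3 → L at (0,8); v=(1,3)
3. t=2/3 → T at (2/3,10); v=(1,-3)

Final position: (2/3,10)
Wall sequence: BLT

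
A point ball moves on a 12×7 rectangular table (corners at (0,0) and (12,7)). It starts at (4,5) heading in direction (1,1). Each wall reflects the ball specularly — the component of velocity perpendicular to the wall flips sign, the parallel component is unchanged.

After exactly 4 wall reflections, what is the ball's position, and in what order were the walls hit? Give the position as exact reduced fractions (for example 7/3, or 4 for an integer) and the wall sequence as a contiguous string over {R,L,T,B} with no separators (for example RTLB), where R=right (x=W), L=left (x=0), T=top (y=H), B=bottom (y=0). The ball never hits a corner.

1. t=2 → T at (6,7); v=(1,-1)
2. t=6 → R at (12,1); v=(-1,-1)
3. t=1 → B at (11,0); v=(-1,1)
4. t=7 → T at (4,7); v=(-1,-1)

Final position: (4,7)
Wall sequence: TRBT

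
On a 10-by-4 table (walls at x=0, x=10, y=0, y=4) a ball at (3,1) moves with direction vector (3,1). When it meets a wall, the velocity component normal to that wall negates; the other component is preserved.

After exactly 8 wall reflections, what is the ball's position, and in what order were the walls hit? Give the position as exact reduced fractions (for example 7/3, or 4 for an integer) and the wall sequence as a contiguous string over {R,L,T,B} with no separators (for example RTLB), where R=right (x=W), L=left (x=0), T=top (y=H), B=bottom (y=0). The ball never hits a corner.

1. t=7/3 → R at (10,10/3); v=(-3,1)
2. t=2/3 → T at (8,4); v=(-3,-1)
3. t=8/3 → L at (0,4/3); v=(3,-1)
4. t=4/3 → B at (4,0); v=(3,1)
5. t=2 → R at (10,2); v=(-3,1)
6. t=2 → T at (4,4); v=(-3,-1)
7. t=4/3 → L at (0,8/3); v=(3,-1)
8. t=8/3 → B at (8,0); v=(3,1)

Final position: (8,0)
Wall sequence: RTLBRTLB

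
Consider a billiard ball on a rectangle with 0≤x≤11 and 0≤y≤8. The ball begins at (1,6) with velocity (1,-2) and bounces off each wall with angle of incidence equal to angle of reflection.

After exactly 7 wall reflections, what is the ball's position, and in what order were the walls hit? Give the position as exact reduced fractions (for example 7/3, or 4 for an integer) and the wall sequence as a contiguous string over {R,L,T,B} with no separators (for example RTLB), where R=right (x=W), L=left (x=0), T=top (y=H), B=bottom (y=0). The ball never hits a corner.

Final position: (0,4)
Wall sequence: BTRBTBL

1. t=3 → B at (4,0); v=(1,2)
2. t=4 → T at (8,8); v=(1,-2)
3. t=3 → R at (11,2); v=(-1,-2)
4. t=1 → B at (10,0); v=(-1,2)
5. t=4 → T at (6,8); v=(-1,-2)
6. t=4 → B at (2,0); v=(-1,2)
7. t=2 → L at (0,4); v=(1,2)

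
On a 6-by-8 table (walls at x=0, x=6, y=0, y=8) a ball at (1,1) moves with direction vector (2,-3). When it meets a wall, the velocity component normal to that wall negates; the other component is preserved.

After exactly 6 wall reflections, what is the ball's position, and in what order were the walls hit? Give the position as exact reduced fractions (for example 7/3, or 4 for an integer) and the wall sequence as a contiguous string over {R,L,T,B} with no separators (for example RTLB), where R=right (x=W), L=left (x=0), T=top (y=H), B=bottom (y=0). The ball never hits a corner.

Final position: (17/3,8)
Wall sequence: BRTLBT

1. t=1/3 → B at (5/3,0); v=(2,3)
2. t=13/6 → R at (6,13/2); v=(-2,3)
3. t=1/2 → T at (5,8); v=(-2,-3)
4. t=5/2 → L at (0,1/2); v=(2,-3)
5. t=1/6 → B at (1/3,0); v=(2,3)
6. t=8/3 → T at (17/3,8); v=(2,-3)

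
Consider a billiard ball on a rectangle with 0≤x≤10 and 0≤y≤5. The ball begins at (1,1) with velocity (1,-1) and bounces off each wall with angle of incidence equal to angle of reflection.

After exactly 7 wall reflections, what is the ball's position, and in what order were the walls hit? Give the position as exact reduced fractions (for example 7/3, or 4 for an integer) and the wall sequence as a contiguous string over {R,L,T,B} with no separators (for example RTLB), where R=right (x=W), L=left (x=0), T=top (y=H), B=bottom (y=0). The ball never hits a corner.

Final position: (2,0)
Wall sequence: BTRBTLB

1. t=1 → B at (2,0); v=(1,1)
2. t=5 → T at (7,5); v=(1,-1)
3. t=3 → R at (10,2); v=(-1,-1)
4. t=2 → B at (8,0); v=(-1,1)
5. t=5 → T at (3,5); v=(-1,-1)
6. t=3 → L at (0,2); v=(1,-1)
7. t=2 → B at (2,0); v=(1,1)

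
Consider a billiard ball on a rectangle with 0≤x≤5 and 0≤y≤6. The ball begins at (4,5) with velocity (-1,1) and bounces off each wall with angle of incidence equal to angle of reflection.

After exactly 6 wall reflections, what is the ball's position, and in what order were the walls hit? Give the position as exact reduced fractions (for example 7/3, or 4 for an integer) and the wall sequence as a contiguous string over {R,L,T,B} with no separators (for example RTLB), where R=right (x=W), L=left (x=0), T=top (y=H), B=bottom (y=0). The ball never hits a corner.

Final position: (0,5)
Wall sequence: TLBRTL

1. t=1 → T at (3,6); v=(-1,-1)
2. t=3 → L at (0,3); v=(1,-1)
3. t=3 → B at (3,0); v=(1,1)
4. t=2 → R at (5,2); v=(-1,1)
5. t=4 → T at (1,6); v=(-1,-1)
6. t=1 → L at (0,5); v=(1,-1)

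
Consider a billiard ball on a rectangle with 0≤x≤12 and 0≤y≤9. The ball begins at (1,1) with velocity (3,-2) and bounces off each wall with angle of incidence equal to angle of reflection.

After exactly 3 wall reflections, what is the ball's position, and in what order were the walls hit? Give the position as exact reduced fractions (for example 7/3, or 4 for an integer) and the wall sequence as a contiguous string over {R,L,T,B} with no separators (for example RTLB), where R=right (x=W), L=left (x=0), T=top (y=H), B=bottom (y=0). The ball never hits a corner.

1. t=1/2 → B at (5/2,0); v=(3,2)
2. t=19/6 → R at (12,19/3); v=(-3,2)
3. t=4/3 → T at (8,9); v=(-3,-2)

Final position: (8,9)
Wall sequence: BRT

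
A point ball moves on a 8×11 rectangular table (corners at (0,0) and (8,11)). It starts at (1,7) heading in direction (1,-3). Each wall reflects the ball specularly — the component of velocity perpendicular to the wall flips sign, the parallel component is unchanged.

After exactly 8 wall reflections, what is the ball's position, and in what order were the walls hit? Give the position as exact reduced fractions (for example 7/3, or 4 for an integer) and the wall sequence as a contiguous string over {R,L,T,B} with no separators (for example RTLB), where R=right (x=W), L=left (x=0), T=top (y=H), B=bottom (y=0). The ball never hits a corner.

Final position: (17/3,11)
Wall sequence: BTRBTLBT

1. t=7/3 → B at (10/3,0); v=(1,3)
2. t=11/3 → T at (7,11); v=(1,-3)
3. t=1 → R at (8,8); v=(-1,-3)
4. t=8/3 → B at (16/3,0); v=(-1,3)
5. t=11/3 → T at (5/3,11); v=(-1,-3)
6. t=5/3 → L at (0,6); v=(1,-3)
7. t=2 → B at (2,0); v=(1,3)
8. t=11/3 → T at (17/3,11); v=(1,-3)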